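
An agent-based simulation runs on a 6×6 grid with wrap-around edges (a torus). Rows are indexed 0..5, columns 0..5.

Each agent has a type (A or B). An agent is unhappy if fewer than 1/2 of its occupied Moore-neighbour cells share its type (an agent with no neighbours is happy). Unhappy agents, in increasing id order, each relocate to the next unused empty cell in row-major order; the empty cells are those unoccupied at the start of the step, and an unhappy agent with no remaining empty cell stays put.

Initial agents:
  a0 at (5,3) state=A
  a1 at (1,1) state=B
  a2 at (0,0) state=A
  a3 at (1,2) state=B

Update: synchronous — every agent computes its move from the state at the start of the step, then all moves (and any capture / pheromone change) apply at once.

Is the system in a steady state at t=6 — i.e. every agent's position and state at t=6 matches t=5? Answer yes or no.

t=1: a0@(5,3):A a1@(1,1):B a2@(0,1):A a3@(1,2):B
t=2: a0@(5,3):A a1@(1,1):B a2@(0,0):A a3@(1,2):B
t=3: a0@(5,3):A a1@(1,1):B a2@(0,1):A a3@(1,2):B
t=4: a0@(5,3):A a1@(1,1):B a2@(0,0):A a3@(1,2):B
t=5: a0@(5,3):A a1@(1,1):B a2@(0,1):A a3@(1,2):B
t=6: a0@(5,3):A a1@(1,1):B a2@(0,0):A a3@(1,2):B

no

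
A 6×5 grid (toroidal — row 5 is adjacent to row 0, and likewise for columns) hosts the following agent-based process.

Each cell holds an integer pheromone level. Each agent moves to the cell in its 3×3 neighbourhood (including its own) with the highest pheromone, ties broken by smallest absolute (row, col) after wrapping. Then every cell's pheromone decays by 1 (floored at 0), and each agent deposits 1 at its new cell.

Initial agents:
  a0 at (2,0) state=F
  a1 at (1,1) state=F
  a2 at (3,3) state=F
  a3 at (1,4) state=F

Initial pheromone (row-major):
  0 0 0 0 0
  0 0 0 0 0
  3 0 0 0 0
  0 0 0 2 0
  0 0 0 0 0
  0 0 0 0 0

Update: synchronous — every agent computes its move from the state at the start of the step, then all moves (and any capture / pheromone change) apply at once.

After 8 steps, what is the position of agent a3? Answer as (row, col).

t=1: a0@(2,0) a1@(2,0) a2@(3,3) a3@(2,0) | pheromone: 0 0 0 0 0 / 0 0 0 0 0 / 5 0 0 0 0 / 0 0 0 2 0 / 0 0 0 0 0 / 0 0 0 0 0
t=2: a0@(2,0) a1@(2,0) a2@(3,3) a3@(2,0) | pheromone: 0 0 0 0 0 / 0 0 0 0 0 / 7 0 0 0 0 / 0 0 0 2 0 / 0 0 0 0 0 / 0 0 0 0 0
t=3: a0@(2,0) a1@(2,0) a2@(3,3) a3@(2,0) | pheromone: 0 0 0 0 0 / 0 0 0 0 0 / 9 0 0 0 0 / 0 0 0 2 0 / 0 0 0 0 0 / 0 0 0 0 0
t=4: a0@(2,0) a1@(2,0) a2@(3,3) a3@(2,0) | pheromone: 0 0 0 0 0 / 0 0 0 0 0 / 11 0 0 0 0 / 0 0 0 2 0 / 0 0 0 0 0 / 0 0 0 0 0
t=5: a0@(2,0) a1@(2,0) a2@(3,3) a3@(2,0) | pheromone: 0 0 0 0 0 / 0 0 0 0 0 / 13 0 0 0 0 / 0 0 0 2 0 / 0 0 0 0 0 / 0 0 0 0 0
t=6: a0@(2,0) a1@(2,0) a2@(3,3) a3@(2,0) | pheromone: 0 0 0 0 0 / 0 0 0 0 0 / 15 0 0 0 0 / 0 0 0 2 0 / 0 0 0 0 0 / 0 0 0 0 0
t=7: a0@(2,0) a1@(2,0) a2@(3,3) a3@(2,0) | pheromone: 0 0 0 0 0 / 0 0 0 0 0 / 17 0 0 0 0 / 0 0 0 2 0 / 0 0 0 0 0 / 0 0 0 0 0
t=8: a0@(2,0) a1@(2,0) a2@(3,3) a3@(2,0) | pheromone: 0 0 0 0 0 / 0 0 0 0 0 / 19 0 0 0 0 / 0 0 0 2 0 / 0 0 0 0 0 / 0 0 0 0 0

(2, 0)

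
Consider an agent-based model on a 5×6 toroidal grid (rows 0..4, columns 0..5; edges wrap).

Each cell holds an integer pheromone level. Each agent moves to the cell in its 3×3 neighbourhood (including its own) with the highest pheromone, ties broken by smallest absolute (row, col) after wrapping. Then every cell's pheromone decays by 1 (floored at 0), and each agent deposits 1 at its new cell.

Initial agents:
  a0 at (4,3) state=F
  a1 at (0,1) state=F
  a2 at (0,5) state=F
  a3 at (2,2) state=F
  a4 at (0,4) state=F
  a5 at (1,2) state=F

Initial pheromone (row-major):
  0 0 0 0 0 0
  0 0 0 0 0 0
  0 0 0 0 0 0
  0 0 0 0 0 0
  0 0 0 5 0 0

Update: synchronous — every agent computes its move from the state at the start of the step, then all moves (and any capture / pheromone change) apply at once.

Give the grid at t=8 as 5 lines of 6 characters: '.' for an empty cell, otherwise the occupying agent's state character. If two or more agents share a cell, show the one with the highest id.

t=1: a0@(4,3) a1@(0,0) a2@(0,0) a3@(1,1) a4@(4,3) a5@(0,1) | pheromone: 2 1 0 0 0 0 / 0 1 0 0 0 0 / 0 0 0 0 0 0 / 0 0 0 0 0 0 / 0 0 0 6 0 0
t=2: a0@(4,3) a1@(0,0) a2@(0,0) a3@(0,0) a4@(4,3) a5@(0,0) | pheromone: 5 0 0 0 0 0 / 0 0 0 0 0 0 / 0 0 0 0 0 0 / 0 0 0 0 0 0 / 0 0 0 7 0 0
t=3: a0@(4,3) a1@(0,0) a2@(0,0) a3@(0,0) a4@(4,3) a5@(0,0) | pheromone: 8 0 0 0 0 0 / 0 0 0 0 0 0 / 0 0 0 0 0 0 / 0 0 0 0 0 0 / 0 0 0 8 0 0
t=4: a0@(4,3) a1@(0,0) a2@(0,0) a3@(0,0) a4@(4,3) a5@(0,0) | pheromone: 11 0 0 0 0 0 / 0 0 0 0 0 0 / 0 0 0 0 0 0 / 0 0 0 0 0 0 / 0 0 0 9 0 0
t=5: a0@(4,3) a1@(0,0) a2@(0,0) a3@(0,0) a4@(4,3) a5@(0,0) | pheromone: 14 0 0 0 0 0 / 0 0 0 0 0 0 / 0 0 0 0 0 0 / 0 0 0 0 0 0 / 0 0 0 10 0 0
t=6: a0@(4,3) a1@(0,0) a2@(0,0) a3@(0,0) a4@(4,3) a5@(0,0) | pheromone: 17 0 0 0 0 0 / 0 0 0 0 0 0 / 0 0 0 0 0 0 / 0 0 0 0 0 0 / 0 0 0 11 0 0
t=7: a0@(4,3) a1@(0,0) a2@(0,0) a3@(0,0) a4@(4,3) a5@(0,0) | pheromone: 20 0 0 0 0 0 / 0 0 0 0 0 0 / 0 0 0 0 0 0 / 0 0 0 0 0 0 / 0 0 0 12 0 0
t=8: a0@(4,3) a1@(0,0) a2@(0,0) a3@(0,0) a4@(4,3) a5@(0,0) | pheromone: 23 0 0 0 0 0 / 0 0 0 0 0 0 / 0 0 0 0 0 0 / 0 0 0 0 0 0 / 0 0 0 13 0 0

F.....
......
......
......
...F..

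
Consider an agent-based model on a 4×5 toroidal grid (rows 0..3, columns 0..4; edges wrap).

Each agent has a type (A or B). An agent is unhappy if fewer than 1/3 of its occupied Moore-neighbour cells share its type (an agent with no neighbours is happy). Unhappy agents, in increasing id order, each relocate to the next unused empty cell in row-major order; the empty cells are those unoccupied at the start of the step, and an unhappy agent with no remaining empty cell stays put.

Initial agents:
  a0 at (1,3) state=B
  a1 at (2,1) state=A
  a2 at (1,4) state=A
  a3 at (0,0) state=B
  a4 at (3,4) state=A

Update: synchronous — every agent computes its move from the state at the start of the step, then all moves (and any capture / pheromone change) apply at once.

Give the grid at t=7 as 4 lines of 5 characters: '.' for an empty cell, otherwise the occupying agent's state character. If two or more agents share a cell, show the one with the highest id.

BB...
A.A..
.A...
.....

t=1: a0@(0,1):B a1@(2,1):A a2@(0,2):A a3@(0,3):B a4@(0,4):A
t=2: a0@(0,0):B a1@(2,1):A a2@(1,0):A a3@(1,1):B a4@(1,2):A
t=3: a0@(0,0):B a1@(2,1):A a2@(1,0):A a3@(0,1):B a4@(1,2):A
t=4: (unchanged — steady state)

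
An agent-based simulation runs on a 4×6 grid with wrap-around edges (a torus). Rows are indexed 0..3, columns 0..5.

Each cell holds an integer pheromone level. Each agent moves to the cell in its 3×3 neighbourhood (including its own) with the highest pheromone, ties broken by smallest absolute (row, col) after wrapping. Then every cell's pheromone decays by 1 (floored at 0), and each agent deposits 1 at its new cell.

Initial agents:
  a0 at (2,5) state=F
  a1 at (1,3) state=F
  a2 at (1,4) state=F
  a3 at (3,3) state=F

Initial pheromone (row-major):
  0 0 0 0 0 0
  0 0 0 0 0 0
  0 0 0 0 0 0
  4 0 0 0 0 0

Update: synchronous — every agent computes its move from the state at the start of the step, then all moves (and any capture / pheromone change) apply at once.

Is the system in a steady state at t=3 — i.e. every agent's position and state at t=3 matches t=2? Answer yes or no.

yes

t=1: a0@(3,0) a1@(0,2) a2@(0,3) a3@(0,2) | pheromone: 0 0 2 1 0 0 / 0 0 0 0 0 0 / 0 0 0 0 0 0 / 4 0 0 0 0 0
t=2: a0@(3,0) a1@(0,2) a2@(0,2) a3@(0,2) | pheromone: 0 0 4 0 0 0 / 0 0 0 0 0 0 / 0 0 0 0 0 0 / 4 0 0 0 0 0
t=3: a0@(3,0) a1@(0,2) a2@(0,2) a3@(0,2) | pheromone: 0 0 6 0 0 0 / 0 0 0 0 0 0 / 0 0 0 0 0 0 / 4 0 0 0 0 0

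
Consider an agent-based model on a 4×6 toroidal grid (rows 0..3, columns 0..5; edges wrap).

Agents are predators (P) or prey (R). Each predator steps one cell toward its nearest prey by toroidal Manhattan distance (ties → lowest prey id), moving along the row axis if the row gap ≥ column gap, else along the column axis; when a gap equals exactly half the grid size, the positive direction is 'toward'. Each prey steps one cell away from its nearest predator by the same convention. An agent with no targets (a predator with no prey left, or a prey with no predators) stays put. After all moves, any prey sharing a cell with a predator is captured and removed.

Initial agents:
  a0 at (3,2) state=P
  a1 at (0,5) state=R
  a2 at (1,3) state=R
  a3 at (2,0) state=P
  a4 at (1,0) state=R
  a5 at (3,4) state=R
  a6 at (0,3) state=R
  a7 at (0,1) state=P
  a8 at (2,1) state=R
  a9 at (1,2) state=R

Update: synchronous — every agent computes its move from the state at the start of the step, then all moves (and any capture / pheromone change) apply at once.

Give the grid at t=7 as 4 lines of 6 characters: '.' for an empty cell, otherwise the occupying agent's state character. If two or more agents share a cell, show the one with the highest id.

t=1: a0@(3,3):P a1@(0,4):R a2@(0,3):R a3@(1,0):P a5@(3,5):R a6@(1,3):R a7@(0,0):P a8@(2,2):R a9@(0,2):R
t=2: a0@(0,3):P a1@(1,4):R a2@(1,3):R a3@(1,5):P a5@(3,0):R a7@(0,5):P a8@(1,2):R a9@(1,2):R
t=3: a0@(1,3):P a2@(2,3):R a3@(1,4):P a5@(2,0):R a7@(1,5):P a8@(2,2):R a9@(2,2):R
t=4: a0@(2,3):P a2@(3,3):R a3@(2,4):P a5@(3,0):R a7@(2,5):P a8@(3,2):R a9@(3,2):R
t=5: a0@(3,3):P a2@(0,3):R a3@(3,4):P a5@(0,0):R a7@(3,5):P a8@(0,2):R a9@(0,2):R
t=6: a0@(0,3):P a2@(1,3):R a3@(0,4):P a5@(1,0):R a7@(0,5):P a8@(1,2):R a9@(1,2):R
t=7: a0@(1,3):P a2@(2,3):R a3@(1,4):P a5@(2,0):R a7@(1,5):P a8@(2,2):R a9@(2,2):R

......
...PPP
R.RR..
......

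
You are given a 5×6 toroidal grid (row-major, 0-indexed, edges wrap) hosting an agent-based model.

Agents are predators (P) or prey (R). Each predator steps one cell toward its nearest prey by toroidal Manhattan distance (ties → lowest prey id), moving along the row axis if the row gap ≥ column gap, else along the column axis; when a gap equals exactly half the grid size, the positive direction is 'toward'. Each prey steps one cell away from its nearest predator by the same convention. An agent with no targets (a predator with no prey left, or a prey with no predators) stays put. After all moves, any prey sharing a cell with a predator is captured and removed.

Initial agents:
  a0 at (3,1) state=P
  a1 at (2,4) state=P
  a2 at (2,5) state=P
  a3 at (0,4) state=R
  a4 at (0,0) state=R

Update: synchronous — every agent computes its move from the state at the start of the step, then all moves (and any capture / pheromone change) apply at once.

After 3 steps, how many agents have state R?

2

t=1: a0@(4,1):P a1@(1,4):P a2@(1,5):P a3@(4,4):R a4@(1,0):R
t=2: a0@(4,2):P a1@(0,4):P a2@(1,0):P a3@(3,4):R a4@(1,1):R
t=3: a0@(4,3):P a1@(4,4):P a2@(1,1):P a3@(2,4):R a4@(1,2):R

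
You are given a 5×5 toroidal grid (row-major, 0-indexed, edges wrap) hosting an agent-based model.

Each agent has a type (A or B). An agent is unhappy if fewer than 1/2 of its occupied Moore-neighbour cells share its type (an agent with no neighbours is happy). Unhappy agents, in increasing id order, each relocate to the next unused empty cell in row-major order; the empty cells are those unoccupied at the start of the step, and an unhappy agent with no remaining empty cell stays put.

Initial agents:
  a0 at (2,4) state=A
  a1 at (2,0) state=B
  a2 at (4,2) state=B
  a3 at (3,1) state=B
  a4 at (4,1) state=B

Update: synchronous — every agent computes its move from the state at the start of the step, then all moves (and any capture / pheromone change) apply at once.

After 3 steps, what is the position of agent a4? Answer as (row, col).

t=1: a0@(0,0):A a1@(2,0):B a2@(4,2):B a3@(3,1):B a4@(4,1):B
t=2: a0@(0,1):A a1@(2,0):B a2@(4,2):B a3@(3,1):B a4@(4,1):B
t=3: a0@(0,0):A a1@(2,0):B a2@(4,2):B a3@(3,1):B a4@(4,1):B

(4, 1)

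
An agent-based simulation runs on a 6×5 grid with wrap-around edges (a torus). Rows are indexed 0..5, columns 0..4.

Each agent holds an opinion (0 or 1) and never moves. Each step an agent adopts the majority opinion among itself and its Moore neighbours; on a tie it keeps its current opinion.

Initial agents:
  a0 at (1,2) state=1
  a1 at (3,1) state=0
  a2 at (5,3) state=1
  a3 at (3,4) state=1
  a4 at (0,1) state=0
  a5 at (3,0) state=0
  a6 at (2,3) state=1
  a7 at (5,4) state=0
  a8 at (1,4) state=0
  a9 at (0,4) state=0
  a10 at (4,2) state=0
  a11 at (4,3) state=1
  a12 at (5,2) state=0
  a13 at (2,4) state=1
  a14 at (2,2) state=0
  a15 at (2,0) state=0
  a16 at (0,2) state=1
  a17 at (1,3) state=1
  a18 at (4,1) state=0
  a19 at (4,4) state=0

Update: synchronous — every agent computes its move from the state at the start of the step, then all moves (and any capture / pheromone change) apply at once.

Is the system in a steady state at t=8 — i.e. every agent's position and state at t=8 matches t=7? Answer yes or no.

t=1: a0@(1,2):1 a1@(3,1):0 a2@(5,3):0 a3@(3,4):1 a4@(0,1):0 a5@(3,0):0 a6@(2,3):1 a7@(5,4):0 a8@(1,4):0 a9@(0,4):0 a10@(4,2):0 a11@(4,3):0 a12@(5,2):0 a13@(2,4):1 a14@(2,2):1 a15@(2,0):0 a16@(0,2):1 a17@(1,3):1 a18@(4,1):0 a19@(4,4):0
t=2: a0@(1,2):1 a1@(3,1):0 a2@(5,3):0 a3@(3,4):0 a4@(0,1):0 a5@(3,0):0 a6@(2,3):1 a7@(5,4):0 a8@(1,4):0 a9@(0,4):0 a10@(4,2):0 a11@(4,3):0 a12@(5,2):0 a13@(2,4):1 a14@(2,2):1 a15@(2,0):0 a16@(0,2):1 a17@(1,3):1 a18@(4,1):0 a19@(4,4):0
t=3: a0@(1,2):1 a1@(3,1):0 a2@(5,3):0 a3@(3,4):0 a4@(0,1):0 a5@(3,0):0 a6@(2,3):1 a7@(5,4):0 a8@(1,4):0 a9@(0,4):0 a10@(4,2):0 a11@(4,3):0 a12@(5,2):0 a13@(2,4):0 a14@(2,2):1 a15@(2,0):0 a16@(0,2):1 a17@(1,3):1 a18@(4,1):0 a19@(4,4):0
t=4: (unchanged — steady state)

yes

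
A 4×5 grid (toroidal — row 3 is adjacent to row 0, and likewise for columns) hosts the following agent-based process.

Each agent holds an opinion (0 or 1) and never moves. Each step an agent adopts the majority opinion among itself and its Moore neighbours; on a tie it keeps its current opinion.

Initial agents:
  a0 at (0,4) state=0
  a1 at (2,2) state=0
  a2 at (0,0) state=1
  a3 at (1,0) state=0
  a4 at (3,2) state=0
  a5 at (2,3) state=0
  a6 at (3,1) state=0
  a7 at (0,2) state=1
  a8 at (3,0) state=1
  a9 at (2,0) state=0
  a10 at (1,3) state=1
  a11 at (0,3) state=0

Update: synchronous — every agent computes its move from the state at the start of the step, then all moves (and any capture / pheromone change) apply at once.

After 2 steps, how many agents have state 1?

t=1: a0@(0,4):0 a1@(2,2):0 a2@(0,0):0 a3@(1,0):0 a4@(3,2):0 a5@(2,3):0 a6@(3,1):0 a7@(0,2):0 a8@(3,0):0 a9@(2,0):0 a10@(1,3):0 a11@(0,3):0
t=2: (unchanged — steady state)

0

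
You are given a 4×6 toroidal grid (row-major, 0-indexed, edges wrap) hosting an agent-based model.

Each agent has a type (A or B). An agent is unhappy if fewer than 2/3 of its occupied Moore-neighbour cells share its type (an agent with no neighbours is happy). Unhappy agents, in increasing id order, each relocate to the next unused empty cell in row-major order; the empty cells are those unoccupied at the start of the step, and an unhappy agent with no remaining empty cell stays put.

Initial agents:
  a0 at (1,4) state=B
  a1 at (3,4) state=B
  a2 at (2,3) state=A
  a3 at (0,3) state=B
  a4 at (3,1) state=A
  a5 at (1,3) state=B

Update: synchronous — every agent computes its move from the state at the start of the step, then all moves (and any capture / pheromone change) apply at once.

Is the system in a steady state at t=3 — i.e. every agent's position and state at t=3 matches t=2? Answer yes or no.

t=1: a0@(1,4):B a1@(0,0):B a2@(0,1):A a3@(0,3):B a4@(3,1):A a5@(1,3):B
t=2: a0@(1,4):B a1@(0,2):B a2@(0,4):A a3@(0,3):B a4@(0,5):A a5@(1,3):B
t=3: a0@(0,0):B a1@(0,2):B a2@(0,1):A a3@(0,3):B a4@(1,0):A a5@(1,3):B

no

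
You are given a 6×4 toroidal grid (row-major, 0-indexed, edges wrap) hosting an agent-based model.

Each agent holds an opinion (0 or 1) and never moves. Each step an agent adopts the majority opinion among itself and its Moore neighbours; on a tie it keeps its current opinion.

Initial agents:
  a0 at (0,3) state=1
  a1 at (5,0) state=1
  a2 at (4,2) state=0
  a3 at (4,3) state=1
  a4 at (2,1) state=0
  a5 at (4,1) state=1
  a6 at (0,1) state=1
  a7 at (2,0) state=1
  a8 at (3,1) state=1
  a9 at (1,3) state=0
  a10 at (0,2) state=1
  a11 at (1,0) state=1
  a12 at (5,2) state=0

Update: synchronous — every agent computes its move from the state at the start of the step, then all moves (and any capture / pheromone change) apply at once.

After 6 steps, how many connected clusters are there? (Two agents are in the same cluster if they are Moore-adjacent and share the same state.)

1

t=1: a0@(0,3):1 a1@(5,0):1 a2@(4,2):1 a3@(4,3):1 a4@(2,1):1 a5@(4,1):1 a6@(0,1):1 a7@(2,0):1 a8@(3,1):1 a9@(1,3):1 a10@(0,2):1 a11@(1,0):1 a12@(5,2):1
t=2: (unchanged — steady state)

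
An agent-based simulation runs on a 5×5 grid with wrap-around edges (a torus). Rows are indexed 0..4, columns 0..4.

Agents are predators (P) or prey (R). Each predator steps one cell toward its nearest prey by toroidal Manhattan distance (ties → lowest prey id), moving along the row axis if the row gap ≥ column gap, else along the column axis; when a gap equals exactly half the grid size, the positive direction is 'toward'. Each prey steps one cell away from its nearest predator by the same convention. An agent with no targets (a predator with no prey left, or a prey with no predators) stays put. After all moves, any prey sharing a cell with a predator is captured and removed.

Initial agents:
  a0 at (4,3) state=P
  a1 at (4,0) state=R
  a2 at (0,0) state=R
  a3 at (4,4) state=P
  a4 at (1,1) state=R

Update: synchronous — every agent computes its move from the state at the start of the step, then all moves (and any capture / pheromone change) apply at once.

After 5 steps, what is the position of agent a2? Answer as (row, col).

t=1: a0@(4,4):P a1@(4,1):R a2@(1,0):R a3@(4,0):P a4@(2,1):R
t=2: a0@(4,0):P a1@(4,2):R a2@(2,0):R a3@(4,1):P a4@(1,1):R
t=3: a0@(4,1):P a1@(4,3):R a2@(1,0):R a3@(4,2):P a4@(2,1):R
t=4: a0@(4,2):P a1@(4,4):R a2@(2,0):R a3@(4,3):P a4@(1,1):R
t=5: a0@(4,3):P a1@(4,0):R a2@(1,0):R a3@(4,4):P a4@(2,1):R

(1, 0)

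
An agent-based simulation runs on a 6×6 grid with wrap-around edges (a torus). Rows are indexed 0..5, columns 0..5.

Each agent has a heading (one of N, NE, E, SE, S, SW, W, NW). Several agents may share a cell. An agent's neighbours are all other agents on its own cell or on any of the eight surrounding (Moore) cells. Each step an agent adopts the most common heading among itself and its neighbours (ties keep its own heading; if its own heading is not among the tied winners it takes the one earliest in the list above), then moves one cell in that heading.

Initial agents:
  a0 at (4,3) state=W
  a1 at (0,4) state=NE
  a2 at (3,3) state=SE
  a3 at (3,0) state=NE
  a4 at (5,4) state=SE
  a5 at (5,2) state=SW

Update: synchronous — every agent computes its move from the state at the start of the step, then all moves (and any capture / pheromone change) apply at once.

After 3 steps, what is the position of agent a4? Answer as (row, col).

t=1: a0@(5,4):SE a1@(5,5):NE a2@(4,4):SE a3@(2,1):NE a4@(0,5):SE a5@(0,1):SW
t=2: a0@(0,5):SE a1@(0,0):SE a2@(5,5):SE a3@(1,2):NE a4@(1,0):SE a5@(1,0):SW
t=3: a0@(1,0):SE a1@(1,1):SE a2@(0,0):SE a3@(0,3):NE a4@(2,1):SE a5@(2,1):SE

(2, 1)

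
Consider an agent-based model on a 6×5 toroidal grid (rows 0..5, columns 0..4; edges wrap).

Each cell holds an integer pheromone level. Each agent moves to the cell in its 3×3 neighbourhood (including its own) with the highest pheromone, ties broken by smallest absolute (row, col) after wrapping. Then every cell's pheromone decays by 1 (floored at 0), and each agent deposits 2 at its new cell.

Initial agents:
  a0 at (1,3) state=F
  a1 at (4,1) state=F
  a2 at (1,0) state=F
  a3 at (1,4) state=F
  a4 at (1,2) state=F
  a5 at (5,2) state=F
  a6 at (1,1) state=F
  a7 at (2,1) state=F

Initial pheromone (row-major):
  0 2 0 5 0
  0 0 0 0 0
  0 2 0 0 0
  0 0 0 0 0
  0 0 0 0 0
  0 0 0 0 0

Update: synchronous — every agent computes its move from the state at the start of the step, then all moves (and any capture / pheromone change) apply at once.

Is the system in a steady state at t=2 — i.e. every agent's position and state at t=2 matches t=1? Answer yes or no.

t=1: a0@(0,3) a1@(3,0) a2@(0,1) a3@(0,3) a4@(0,3) a5@(0,3) a6@(0,1) a7@(2,1) | pheromone: 0 5 0 12 0 / 0 0 0 0 0 / 0 3 0 0 0 / 2 0 0 0 0 / 0 0 0 0 0 / 0 0 0 0 0
t=2: a0@(0,3) a1@(2,1) a2@(0,1) a3@(0,3) a4@(0,3) a5@(0,3) a6@(0,1) a7@(2,1) | pheromone: 0 8 0 19 0 / 0 0 0 0 0 / 0 6 0 0 0 / 1 0 0 0 0 / 0 0 0 0 0 / 0 0 0 0 0

no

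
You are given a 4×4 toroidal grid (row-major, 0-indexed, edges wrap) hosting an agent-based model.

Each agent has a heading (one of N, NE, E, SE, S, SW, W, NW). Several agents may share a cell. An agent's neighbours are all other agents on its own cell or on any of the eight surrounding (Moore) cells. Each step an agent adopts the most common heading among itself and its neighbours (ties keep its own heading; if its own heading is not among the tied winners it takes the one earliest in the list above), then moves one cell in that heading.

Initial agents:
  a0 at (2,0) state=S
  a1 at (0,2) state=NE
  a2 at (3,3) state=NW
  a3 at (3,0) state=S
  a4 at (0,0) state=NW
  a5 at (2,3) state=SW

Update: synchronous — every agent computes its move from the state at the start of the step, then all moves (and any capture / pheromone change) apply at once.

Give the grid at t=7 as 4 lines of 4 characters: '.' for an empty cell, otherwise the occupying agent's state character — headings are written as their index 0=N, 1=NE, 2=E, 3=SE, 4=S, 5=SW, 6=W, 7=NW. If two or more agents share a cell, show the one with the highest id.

....
4..4
44..
....

t=1: a0@(3,0):S a1@(3,3):NE a2@(2,2):NW a3@(0,0):S a4@(3,3):NW a5@(3,3):S
t=2: a0@(0,0):S a1@(0,3):S a2@(1,1):NW a3@(1,0):S a4@(0,3):S a5@(0,3):S
t=3: a0@(1,0):S a1@(1,3):S a2@(2,1):S a3@(2,0):S a4@(1,3):S a5@(1,3):S
t=4: a0@(2,0):S a1@(2,3):S a2@(3,1):S a3@(3,0):S a4@(2,3):S a5@(2,3):S
t=5: a0@(3,0):S a1@(3,3):S a2@(0,1):S a3@(0,0):S a4@(3,3):S a5@(3,3):S
t=6: a0@(0,0):S a1@(0,3):S a2@(1,1):S a3@(1,0):S a4@(0,3):S a5@(0,3):S
t=7: a0@(1,0):S a1@(1,3):S a2@(2,1):S a3@(2,0):S a4@(1,3):S a5@(1,3):S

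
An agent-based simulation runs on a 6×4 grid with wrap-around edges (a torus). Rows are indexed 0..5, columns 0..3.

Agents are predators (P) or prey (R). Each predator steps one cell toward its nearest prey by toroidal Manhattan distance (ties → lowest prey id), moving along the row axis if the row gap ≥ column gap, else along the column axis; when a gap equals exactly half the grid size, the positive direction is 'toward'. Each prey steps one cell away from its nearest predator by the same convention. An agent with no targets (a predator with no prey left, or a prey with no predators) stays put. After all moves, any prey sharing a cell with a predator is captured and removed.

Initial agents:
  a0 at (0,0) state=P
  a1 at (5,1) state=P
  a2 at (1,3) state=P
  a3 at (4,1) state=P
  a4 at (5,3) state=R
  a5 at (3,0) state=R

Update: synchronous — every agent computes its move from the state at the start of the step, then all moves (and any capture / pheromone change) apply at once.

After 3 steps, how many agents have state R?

t=1: a0@(5,0):P a1@(5,2):P a2@(0,3):P a3@(3,1):P a4@(4,3):R a5@(2,0):R
t=2: a0@(4,0):P a1@(4,2):P a2@(5,3):P a3@(2,1):P a4@(3,3):R a5@(1,0):R
t=3: a0@(3,0):P a1@(3,2):P a2@(4,3):P a3@(1,1):P a4@(2,3):R a5@(0,0):R

2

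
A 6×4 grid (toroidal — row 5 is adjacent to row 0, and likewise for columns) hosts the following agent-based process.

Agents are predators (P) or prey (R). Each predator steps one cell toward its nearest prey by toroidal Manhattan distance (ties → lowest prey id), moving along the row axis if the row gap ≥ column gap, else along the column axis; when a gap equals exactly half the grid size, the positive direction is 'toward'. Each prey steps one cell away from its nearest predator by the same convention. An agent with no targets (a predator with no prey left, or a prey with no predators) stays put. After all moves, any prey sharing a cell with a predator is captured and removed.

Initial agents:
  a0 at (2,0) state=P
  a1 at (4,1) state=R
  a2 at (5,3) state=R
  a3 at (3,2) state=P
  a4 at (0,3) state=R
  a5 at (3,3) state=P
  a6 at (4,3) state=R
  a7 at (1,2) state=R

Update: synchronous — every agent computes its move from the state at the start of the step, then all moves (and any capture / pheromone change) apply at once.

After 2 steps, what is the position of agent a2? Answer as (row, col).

(1, 3)

t=1: a0@(3,0):P a1@(5,1):R a2@(0,3):R a3@(4,2):P a4@(5,3):R a5@(4,3):P a6@(5,3):R a7@(0,2):R
t=2: a0@(4,0):P a1@(0,1):R a2@(1,3):R a3@(5,2):P a4@(0,3):R a5@(5,3):P a6@(0,3):R a7@(1,2):R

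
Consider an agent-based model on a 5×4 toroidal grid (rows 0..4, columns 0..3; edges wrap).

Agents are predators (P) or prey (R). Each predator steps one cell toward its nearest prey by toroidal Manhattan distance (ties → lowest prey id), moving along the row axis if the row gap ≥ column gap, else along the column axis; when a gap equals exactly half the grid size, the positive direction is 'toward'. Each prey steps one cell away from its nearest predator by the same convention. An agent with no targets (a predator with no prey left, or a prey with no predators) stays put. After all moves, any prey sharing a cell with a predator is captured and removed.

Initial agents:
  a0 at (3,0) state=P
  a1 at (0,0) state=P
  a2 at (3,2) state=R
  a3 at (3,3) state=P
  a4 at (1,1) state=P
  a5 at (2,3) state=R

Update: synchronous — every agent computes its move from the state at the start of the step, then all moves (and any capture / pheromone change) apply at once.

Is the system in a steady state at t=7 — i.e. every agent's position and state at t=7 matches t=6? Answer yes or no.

yes

t=1: a0@(3,1):P a1@(1,0):P a3@(3,2):P a4@(2,1):P a5@(1,3):R
t=2: a0@(2,1):P a1@(1,3):P a3@(2,2):P a4@(2,2):P a5@(1,2):R
t=3: a0@(1,1):P a1@(1,2):P a3@(1,2):P a4@(1,2):P
t=4: (unchanged — steady state)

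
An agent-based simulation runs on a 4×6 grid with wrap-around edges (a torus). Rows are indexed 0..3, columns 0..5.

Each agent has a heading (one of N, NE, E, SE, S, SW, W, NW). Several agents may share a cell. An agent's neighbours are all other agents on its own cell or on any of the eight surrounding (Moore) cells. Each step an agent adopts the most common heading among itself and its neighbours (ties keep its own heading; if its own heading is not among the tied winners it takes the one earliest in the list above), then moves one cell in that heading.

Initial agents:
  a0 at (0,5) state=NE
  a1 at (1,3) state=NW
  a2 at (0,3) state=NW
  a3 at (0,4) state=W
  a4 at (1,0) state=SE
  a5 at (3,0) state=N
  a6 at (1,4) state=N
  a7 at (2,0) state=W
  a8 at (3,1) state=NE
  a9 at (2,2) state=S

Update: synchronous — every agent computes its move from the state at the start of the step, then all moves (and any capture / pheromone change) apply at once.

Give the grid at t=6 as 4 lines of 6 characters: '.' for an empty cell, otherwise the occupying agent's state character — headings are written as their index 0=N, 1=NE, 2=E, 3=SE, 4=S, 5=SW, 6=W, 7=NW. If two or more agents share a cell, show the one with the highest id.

t=1: a0@(3,5):N a1@(0,2):NW a2@(3,2):NW a3@(3,3):NW a4@(2,1):SE a5@(2,1):NE a6@(0,3):NW a7@(2,5):W a8@(2,2):NE a9@(3,2):S
t=2: a0@(2,5):N a1@(3,1):NW a2@(2,1):NW a3@(2,2):NW a4@(1,2):NE a5@(1,2):NE a6@(3,2):NW a7@(2,4):W a8@(1,3):NE a9@(2,1):NW
t=3: a0@(1,5):N a1@(2,0):NW a2@(1,0):NW a3@(1,1):NW a4@(0,3):NE a5@(0,3):NE a6@(2,1):NW a7@(2,3):W a8@(0,4):NE a9@(1,0):NW
t=4: a0@(0,4):NW a1@(1,5):NW a2@(0,5):NW a3@(0,0):NW a4@(3,4):NE a5@(3,4):NE a6@(1,0):NW a7@(2,2):W a8@(3,5):NE a9@(0,5):NW
t=5: a0@(3,3):NW a1@(0,4):NW a2@(3,4):NW a3@(3,5):NW a4@(2,5):NE a5@(2,5):NE a6@(0,5):NW a7@(2,1):W a8@(2,4):NW a9@(3,4):NW
t=6: a0@(2,2):NW a1@(3,3):NW a2@(2,3):NW a3@(2,4):NW a4@(1,4):NW a5@(1,4):NW a6@(3,4):NW a7@(2,0):W a8@(1,3):NW a9@(2,3):NW

......
...77.
6.777.
...77.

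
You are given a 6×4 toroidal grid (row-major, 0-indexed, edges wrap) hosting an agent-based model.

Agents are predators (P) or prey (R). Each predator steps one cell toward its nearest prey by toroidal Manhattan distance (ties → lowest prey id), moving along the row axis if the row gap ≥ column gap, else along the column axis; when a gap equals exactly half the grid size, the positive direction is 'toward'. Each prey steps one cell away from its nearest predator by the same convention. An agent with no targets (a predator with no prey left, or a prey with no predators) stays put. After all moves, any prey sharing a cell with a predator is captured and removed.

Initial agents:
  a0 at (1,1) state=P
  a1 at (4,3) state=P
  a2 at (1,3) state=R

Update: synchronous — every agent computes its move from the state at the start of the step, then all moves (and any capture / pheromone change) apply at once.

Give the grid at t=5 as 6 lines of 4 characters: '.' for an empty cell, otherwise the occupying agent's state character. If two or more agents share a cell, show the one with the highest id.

t=1: a0@(1,2):P a1@(5,3):P
t=2: (unchanged — steady state)

....
..P.
....
....
....
...P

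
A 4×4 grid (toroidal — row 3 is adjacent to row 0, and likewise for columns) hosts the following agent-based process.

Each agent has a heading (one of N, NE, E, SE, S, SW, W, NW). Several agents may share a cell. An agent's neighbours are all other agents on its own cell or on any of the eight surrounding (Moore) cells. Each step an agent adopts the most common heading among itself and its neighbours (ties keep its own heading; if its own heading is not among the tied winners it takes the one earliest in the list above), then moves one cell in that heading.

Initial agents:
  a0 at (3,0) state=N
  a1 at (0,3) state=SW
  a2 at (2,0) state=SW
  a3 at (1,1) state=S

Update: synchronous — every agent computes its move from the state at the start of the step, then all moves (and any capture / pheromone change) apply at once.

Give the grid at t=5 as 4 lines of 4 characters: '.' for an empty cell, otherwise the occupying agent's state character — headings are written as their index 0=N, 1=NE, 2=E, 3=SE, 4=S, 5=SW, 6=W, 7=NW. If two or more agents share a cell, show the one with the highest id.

t=1: a0@(0,3):SW a1@(1,2):SW a2@(3,3):SW a3@(2,1):S
t=2: a0@(1,2):SW a1@(2,1):SW a2@(0,2):SW a3@(3,1):S
t=3: a0@(2,1):SW a1@(3,0):SW a2@(1,1):SW a3@(0,0):SW
t=4: a0@(3,0):SW a1@(0,3):SW a2@(2,0):SW a3@(1,3):SW
t=5: a0@(0,3):SW a1@(1,2):SW a2@(3,3):SW a3@(2,2):SW

...5
..5.
..5.
...5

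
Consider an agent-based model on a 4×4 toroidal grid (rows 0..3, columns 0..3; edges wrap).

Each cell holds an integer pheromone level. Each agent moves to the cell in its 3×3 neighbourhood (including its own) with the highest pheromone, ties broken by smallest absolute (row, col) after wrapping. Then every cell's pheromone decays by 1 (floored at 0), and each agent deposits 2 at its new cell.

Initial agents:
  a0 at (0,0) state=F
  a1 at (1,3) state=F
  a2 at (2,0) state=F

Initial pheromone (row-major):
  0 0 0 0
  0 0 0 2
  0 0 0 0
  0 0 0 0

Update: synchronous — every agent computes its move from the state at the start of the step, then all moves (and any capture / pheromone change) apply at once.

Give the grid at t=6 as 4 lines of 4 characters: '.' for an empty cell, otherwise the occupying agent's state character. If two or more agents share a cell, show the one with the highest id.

....
...F
....
....

t=1: a0@(1,3) a1@(1,3) a2@(1,3) | pheromone: 0 0 0 0 / 0 0 0 7 / 0 0 0 0 / 0 0 0 0
t=2: a0@(1,3) a1@(1,3) a2@(1,3) | pheromone: 0 0 0 0 / 0 0 0 12 / 0 0 0 0 / 0 0 0 0
t=3: a0@(1,3) a1@(1,3) a2@(1,3) | pheromone: 0 0 0 0 / 0 0 0 17 / 0 0 0 0 / 0 0 0 0
t=4: a0@(1,3) a1@(1,3) a2@(1,3) | pheromone: 0 0 0 0 / 0 0 0 22 / 0 0 0 0 / 0 0 0 0
t=5: a0@(1,3) a1@(1,3) a2@(1,3) | pheromone: 0 0 0 0 / 0 0 0 27 / 0 0 0 0 / 0 0 0 0
t=6: a0@(1,3) a1@(1,3) a2@(1,3) | pheromone: 0 0 0 0 / 0 0 0 32 / 0 0 0 0 / 0 0 0 0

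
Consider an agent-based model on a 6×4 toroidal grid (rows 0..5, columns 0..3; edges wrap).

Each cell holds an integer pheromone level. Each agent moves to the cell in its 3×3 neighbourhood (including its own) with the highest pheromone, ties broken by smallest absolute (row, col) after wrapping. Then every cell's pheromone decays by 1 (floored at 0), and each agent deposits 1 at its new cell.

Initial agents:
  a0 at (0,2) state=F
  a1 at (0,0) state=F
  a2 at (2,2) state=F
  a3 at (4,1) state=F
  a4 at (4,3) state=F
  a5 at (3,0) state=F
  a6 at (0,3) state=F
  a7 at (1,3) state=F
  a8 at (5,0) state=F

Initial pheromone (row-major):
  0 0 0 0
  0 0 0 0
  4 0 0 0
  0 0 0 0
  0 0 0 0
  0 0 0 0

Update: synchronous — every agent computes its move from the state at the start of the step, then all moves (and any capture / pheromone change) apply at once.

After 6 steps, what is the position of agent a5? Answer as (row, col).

(2, 0)

t=1: a0@(0,1) a1@(0,0) a2@(1,1) a3@(3,0) a4@(3,0) a5@(2,0) a6@(0,0) a7@(2,0) a8@(0,0) | pheromone: 3 1 0 0 / 0 1 0 0 / 5 0 0 0 / 2 0 0 0 / 0 0 0 0 / 0 0 0 0
t=2: a0@(0,0) a1@(0,0) a2@(2,0) a3@(2,0) a4@(2,0) a5@(2,0) a6@(0,0) a7@(2,0) a8@(0,0) | pheromone: 6 0 0 0 / 0 0 0 0 / 9 0 0 0 / 1 0 0 0 / 0 0 0 0 / 0 0 0 0
t=3: a0@(0,0) a1@(0,0) a2@(2,0) a3@(2,0) a4@(2,0) a5@(2,0) a6@(0,0) a7@(2,0) a8@(0,0) | pheromone: 9 0 0 0 / 0 0 0 0 / 13 0 0 0 / 0 0 0 0 / 0 0 0 0 / 0 0 0 0
t=4: a0@(0,0) a1@(0,0) a2@(2,0) a3@(2,0) a4@(2,0) a5@(2,0) a6@(0,0) a7@(2,0) a8@(0,0) | pheromone: 12 0 0 0 / 0 0 0 0 / 17 0 0 0 / 0 0 0 0 / 0 0 0 0 / 0 0 0 0
t=5: a0@(0,0) a1@(0,0) a2@(2,0) a3@(2,0) a4@(2,0) a5@(2,0) a6@(0,0) a7@(2,0) a8@(0,0) | pheromone: 15 0 0 0 / 0 0 0 0 / 21 0 0 0 / 0 0 0 0 / 0 0 0 0 / 0 0 0 0
t=6: a0@(0,0) a1@(0,0) a2@(2,0) a3@(2,0) a4@(2,0) a5@(2,0) a6@(0,0) a7@(2,0) a8@(0,0) | pheromone: 18 0 0 0 / 0 0 0 0 / 25 0 0 0 / 0 0 0 0 / 0 0 0 0 / 0 0 0 0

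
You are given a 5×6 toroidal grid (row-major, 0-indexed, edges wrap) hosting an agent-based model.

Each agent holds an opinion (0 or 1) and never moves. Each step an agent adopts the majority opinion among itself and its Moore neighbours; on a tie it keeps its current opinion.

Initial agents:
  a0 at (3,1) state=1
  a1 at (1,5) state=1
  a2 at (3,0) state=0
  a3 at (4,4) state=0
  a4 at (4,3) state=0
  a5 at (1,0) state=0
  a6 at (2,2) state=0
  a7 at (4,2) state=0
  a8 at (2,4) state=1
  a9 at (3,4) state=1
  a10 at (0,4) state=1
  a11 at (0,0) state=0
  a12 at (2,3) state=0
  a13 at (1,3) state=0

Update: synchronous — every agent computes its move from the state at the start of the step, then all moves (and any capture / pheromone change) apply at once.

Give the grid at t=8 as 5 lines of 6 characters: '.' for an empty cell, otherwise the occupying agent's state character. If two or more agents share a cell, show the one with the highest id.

t=1: a0@(3,1):0 a1@(1,5):1 a2@(3,0):0 a3@(4,4):0 a4@(4,3):0 a5@(1,0):0 a6@(2,2):0 a7@(4,2):0 a8@(2,4):1 a9@(3,4):0 a10@(0,4):0 a11@(0,0):0 a12@(2,3):0 a13@(1,3):0
t=2: a0@(3,1):0 a1@(1,5):0 a2@(3,0):0 a3@(4,4):0 a4@(4,3):0 a5@(1,0):0 a6@(2,2):0 a7@(4,2):0 a8@(2,4):0 a9@(3,4):0 a10@(0,4):0 a11@(0,0):0 a12@(2,3):0 a13@(1,3):0
t=3: (unchanged — steady state)

0...0.
0..0.0
..000.
00..0.
..000.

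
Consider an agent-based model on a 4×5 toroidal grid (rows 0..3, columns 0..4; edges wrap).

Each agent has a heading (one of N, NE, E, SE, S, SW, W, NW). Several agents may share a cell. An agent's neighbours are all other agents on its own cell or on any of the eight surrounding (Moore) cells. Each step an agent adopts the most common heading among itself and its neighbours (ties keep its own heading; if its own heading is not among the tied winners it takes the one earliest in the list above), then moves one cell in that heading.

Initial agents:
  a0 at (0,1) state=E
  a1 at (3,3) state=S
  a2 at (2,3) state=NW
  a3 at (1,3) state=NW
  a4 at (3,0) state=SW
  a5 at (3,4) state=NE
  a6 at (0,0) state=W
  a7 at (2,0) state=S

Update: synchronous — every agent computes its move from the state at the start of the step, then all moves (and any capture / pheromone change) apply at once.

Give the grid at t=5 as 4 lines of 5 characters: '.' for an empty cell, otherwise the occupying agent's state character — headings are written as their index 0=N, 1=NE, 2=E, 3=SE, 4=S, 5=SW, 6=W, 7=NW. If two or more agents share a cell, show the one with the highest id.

4..44
.....
.....
4...4

t=1: a0@(0,2):E a1@(0,3):S a2@(1,2):NW a3@(0,2):NW a4@(0,4):SW a5@(0,4):S a6@(0,4):W a7@(3,0):S
t=2: a0@(3,1):NW a1@(1,3):S a2@(0,1):NW a3@(3,1):NW a4@(1,4):S a5@(1,4):S a6@(1,4):S a7@(0,0):S
t=3: a0@(2,0):NW a1@(2,3):S a2@(3,0):NW a3@(2,0):NW a4@(2,4):S a5@(2,4):S a6@(2,4):S a7@(1,0):S
t=4: a0@(3,0):S a1@(3,3):S a2@(2,4):NW a3@(3,0):S a4@(3,4):S a5@(3,4):S a6@(3,4):S a7@(2,0):S
t=5: a0@(0,0):S a1@(0,3):S a2@(3,4):S a3@(0,0):S a4@(0,4):S a5@(0,4):S a6@(0,4):S a7@(3,0):S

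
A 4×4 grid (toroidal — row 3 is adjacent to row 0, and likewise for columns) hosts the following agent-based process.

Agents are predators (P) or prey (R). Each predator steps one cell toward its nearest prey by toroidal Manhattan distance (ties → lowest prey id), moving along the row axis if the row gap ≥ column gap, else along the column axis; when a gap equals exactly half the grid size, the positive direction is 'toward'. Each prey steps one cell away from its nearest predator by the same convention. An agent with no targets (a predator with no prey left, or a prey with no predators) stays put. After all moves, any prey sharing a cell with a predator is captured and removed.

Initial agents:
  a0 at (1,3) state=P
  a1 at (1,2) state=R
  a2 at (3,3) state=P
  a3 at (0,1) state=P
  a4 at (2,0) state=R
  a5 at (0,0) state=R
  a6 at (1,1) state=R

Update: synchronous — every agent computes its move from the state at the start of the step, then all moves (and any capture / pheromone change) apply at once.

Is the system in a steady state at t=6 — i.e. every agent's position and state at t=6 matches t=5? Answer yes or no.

t=1: a0@(1,2):P a1@(1,1):R a2@(2,3):P a3@(0,0):P a4@(3,0):R a5@(0,3):R a6@(2,1):R
t=2: a0@(1,1):P a1@(1,0):R a2@(3,3):P a3@(3,0):P a4@(2,0):R a5@(0,2):R a6@(3,1):R
t=3: a0@(1,0):P a1@(1,3):R a2@(2,3):P a3@(2,0):P a5@(3,2):R a6@(3,2):R
t=4: a0@(1,3):P a1@(1,2):R a2@(1,3):P a3@(1,0):P a5@(0,2):R a6@(0,2):R
t=5: a0@(1,2):P a2@(1,2):P a3@(1,1):P a5@(3,2):R a6@(3,2):R
t=6: a0@(2,2):P a2@(2,2):P a3@(2,1):P

no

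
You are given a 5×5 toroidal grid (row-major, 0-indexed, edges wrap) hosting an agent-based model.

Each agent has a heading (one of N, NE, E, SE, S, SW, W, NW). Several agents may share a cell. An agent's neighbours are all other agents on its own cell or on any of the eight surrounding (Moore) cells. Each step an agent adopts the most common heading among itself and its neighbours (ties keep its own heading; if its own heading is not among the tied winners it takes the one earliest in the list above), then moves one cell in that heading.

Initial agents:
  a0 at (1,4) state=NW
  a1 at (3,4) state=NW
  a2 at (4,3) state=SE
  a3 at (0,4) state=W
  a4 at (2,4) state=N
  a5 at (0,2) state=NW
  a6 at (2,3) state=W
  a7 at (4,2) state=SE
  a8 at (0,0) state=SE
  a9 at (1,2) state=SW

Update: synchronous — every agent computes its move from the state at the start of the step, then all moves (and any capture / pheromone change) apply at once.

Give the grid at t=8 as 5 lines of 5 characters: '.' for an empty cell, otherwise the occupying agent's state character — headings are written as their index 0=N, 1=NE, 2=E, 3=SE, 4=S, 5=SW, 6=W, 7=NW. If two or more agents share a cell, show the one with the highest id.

t=1: a0@(1,3):W a1@(2,3):NW a2@(0,4):SE a3@(1,0):SE a4@(1,3):NW a5@(1,3):SE a6@(1,2):NW a7@(0,3):SE a8@(1,1):SE a9@(2,1):SW
t=2: a0@(2,4):SE a1@(1,2):NW a2@(1,0):SE a3@(2,1):SE a4@(0,2):NW a5@(2,4):SE a6@(0,1):NW a7@(1,4):SE a8@(2,2):SE a9@(3,2):SE
t=3: a0@(3,0):SE a1@(0,1):NW a2@(2,1):SE a3@(3,2):SE a4@(4,1):NW a5@(3,0):SE a6@(4,0):NW a7@(2,0):SE a8@(3,3):SE a9@(4,3):SE
t=4: a0@(4,1):SE a1@(4,0):NW a2@(3,2):SE a3@(4,3):SE a4@(3,0):NW a5@(4,1):SE a6@(3,4):NW a7@(3,1):SE a8@(4,4):SE a9@(0,4):SE
t=5: a0@(0,2):SE a1@(0,1):SE a2@(4,3):SE a3@(0,4):SE a4@(4,1):SE a5@(0,2):SE a6@(2,3):NW a7@(4,2):SE a8@(0,0):SE a9@(1,0):SE
t=6: a0@(1,3):SE a1@(1,2):SE a2@(0,4):SE a3@(1,0):SE a4@(0,2):SE a5@(1,3):SE a6@(1,2):NW a7@(0,3):SE a8@(1,1):SE a9@(2,1):SE
t=7: a0@(2,4):SE a1@(2,3):SE a2@(1,0):SE a3@(2,1):SE a4@(1,3):SE a5@(2,4):SE a6@(2,3):SE a7@(1,4):SE a8@(2,2):SE a9@(3,2):SE
t=8: a0@(3,0):SE a1@(3,4):SE a2@(2,1):SE a3@(3,2):SE a4@(2,4):SE a5@(3,0):SE a6@(3,4):SE a7@(2,0):SE a8@(3,3):SE a9@(4,3):SE

.....
.....
33..3
3.333
...3.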